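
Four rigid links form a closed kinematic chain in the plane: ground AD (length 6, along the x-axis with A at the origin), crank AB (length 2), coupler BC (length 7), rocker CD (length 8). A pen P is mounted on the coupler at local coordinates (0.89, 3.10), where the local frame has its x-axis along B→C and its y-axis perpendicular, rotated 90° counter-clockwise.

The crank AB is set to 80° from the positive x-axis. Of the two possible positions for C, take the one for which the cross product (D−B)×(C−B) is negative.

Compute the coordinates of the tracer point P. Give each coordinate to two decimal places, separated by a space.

A=(0,0), D=(6.00,0)
B = A + 2.00·(cos80°, sin80°) = (0.3473, 1.9696)
|BD| = 5.9860
circle(B,7.00) ∩ circle(D,8.00): a=1.7401, h=6.7803
  candidates: C₊=(4.2214,7.7998) cross=40.587; C₋=(-0.2405,-5.0057) cross=-40.587
  mode - wants cross < 0 → take C=(-0.2405,-5.0057) (cross=-40.587)
ex = (C−B)/|BC| = (-0.0840,-0.9965); ey = (0.9965,-0.0840)
P = B + 0.89·ex + 3.10·ey = (3.3616,0.8225)

3.36 0.82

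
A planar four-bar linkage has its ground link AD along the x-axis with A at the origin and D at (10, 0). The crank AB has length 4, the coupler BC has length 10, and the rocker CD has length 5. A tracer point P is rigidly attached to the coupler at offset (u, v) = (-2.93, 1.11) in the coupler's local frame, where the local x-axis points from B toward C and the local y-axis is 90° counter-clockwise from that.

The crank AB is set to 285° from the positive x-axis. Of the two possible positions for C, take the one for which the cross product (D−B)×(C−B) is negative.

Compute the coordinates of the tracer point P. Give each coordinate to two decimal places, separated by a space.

A=(0,0), D=(10.00,0)
B = A + 4.00·(cos285°, sin285°) = (1.0353, -3.8637)
|BD| = 9.7619
circle(B,10.00) ∩ circle(D,5.00): a=8.7224, h=4.8908
  candidates: C₊=(7.1097,4.0800) cross=47.743; C₋=(10.9811,-4.9028) cross=-47.743
  mode - wants cross < 0 → take C=(10.9811,-4.9028) (cross=-47.743)
ex = (C−B)/|BC| = (0.9946,-0.1039); ey = (0.1039,0.9946)
P = B + -2.93·ex + 1.11·ey = (-1.7635,-2.4553)

-1.76 -2.46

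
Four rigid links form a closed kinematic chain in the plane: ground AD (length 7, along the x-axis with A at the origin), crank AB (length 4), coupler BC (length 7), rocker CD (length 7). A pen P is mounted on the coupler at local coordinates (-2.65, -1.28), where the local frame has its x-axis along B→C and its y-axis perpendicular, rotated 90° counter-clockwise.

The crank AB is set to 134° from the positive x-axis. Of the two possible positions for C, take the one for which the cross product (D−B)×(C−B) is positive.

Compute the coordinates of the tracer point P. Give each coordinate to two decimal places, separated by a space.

A=(0,0), D=(7.00,0)
B = A + 4.00·(cos134°, sin134°) = (-2.7786, 2.8774)
|BD| = 10.1932
circle(B,7.00) ∩ circle(D,7.00): a=5.0966, h=4.7984
  candidates: C₊=(3.4652,6.0419) cross=48.911; C₋=(0.7562,-3.1646) cross=-48.911
  mode + wants cross > 0 → take C=(3.4652,6.0419) (cross=48.911)
ex = (C−B)/|BC| = (0.8920,0.4521); ey = (-0.4521,0.8920)
P = B + -2.65·ex + -1.28·ey = (-4.5637,0.5376)

-4.56 0.54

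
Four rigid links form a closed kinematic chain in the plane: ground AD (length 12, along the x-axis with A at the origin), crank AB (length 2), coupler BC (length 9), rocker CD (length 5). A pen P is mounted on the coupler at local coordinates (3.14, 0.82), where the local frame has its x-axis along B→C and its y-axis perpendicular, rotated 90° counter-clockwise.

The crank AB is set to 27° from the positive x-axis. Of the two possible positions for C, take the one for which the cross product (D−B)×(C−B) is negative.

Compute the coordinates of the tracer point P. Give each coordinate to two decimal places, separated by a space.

4.84 -0.18

A=(0,0), D=(12.00,0)
B = A + 2.00·(cos27°, sin27°) = (1.7820, 0.9080)
|BD| = 10.2582
circle(B,9.00) ∩ circle(D,5.00): a=7.8586, h=4.3866
  candidates: C₊=(9.9981,4.5817) cross=44.998; C₋=(9.2215,-4.1569) cross=-44.998
  mode - wants cross < 0 → take C=(9.2215,-4.1569) (cross=-44.998)
ex = (C−B)/|BC| = (0.8266,-0.5628); ey = (0.5628,0.8266)
P = B + 3.14·ex + 0.82·ey = (4.8391,-0.1813)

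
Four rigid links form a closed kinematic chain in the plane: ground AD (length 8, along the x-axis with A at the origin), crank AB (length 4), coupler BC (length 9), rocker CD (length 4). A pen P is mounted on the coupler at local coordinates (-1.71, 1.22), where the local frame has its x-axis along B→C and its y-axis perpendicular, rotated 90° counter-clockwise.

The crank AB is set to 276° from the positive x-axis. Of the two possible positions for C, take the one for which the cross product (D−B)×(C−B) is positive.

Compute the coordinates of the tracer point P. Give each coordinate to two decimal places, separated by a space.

-1.58 -4.64

A=(0,0), D=(8.00,0)
B = A + 4.00·(cos276°, sin276°) = (0.4181, -3.9781)
|BD| = 8.5621
circle(B,9.00) ∩ circle(D,4.00): a=8.0768, h=3.9705
  candidates: C₊=(5.7255,3.2904) cross=33.996; C₋=(9.4150,-3.7414) cross=-33.996
  mode + wants cross > 0 → take C=(5.7255,3.2904) (cross=33.996)
ex = (C−B)/|BC| = (0.5897,0.8076); ey = (-0.8076,0.5897)
P = B + -1.71·ex + 1.22·ey = (-1.5756,-4.6397)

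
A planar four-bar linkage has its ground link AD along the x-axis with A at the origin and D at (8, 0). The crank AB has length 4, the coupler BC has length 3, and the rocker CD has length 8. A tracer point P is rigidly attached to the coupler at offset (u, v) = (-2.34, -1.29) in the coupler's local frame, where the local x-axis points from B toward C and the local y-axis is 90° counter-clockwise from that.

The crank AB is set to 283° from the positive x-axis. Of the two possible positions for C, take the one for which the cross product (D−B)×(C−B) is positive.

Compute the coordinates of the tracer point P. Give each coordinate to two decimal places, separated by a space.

2.79 -5.79

A=(0,0), D=(8.00,0)
B = A + 4.00·(cos283°, sin283°) = (0.8998, -3.8975)
|BD| = 8.0996
circle(B,3.00) ∩ circle(D,8.00): a=0.6545, h=2.9277
  candidates: C₊=(0.0648,-1.0160) cross=23.713; C₋=(2.8824,-6.1490) cross=-23.713
  mode + wants cross > 0 → take C=(0.0648,-1.0160) (cross=23.713)
ex = (C−B)/|BC| = (-0.2783,0.9605); ey = (-0.9605,-0.2783)
P = B + -2.34·ex + -1.29·ey = (2.7901,-5.7859)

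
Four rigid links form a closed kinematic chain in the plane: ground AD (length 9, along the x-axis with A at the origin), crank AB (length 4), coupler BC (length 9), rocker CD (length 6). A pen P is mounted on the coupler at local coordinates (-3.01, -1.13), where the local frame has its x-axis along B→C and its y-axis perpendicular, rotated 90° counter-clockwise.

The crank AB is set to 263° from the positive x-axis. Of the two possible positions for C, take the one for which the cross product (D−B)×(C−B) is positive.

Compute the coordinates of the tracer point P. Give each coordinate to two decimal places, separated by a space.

-1.11 -7.12

A=(0,0), D=(9.00,0)
B = A + 4.00·(cos263°, sin263°) = (-0.4875, -3.9702)
|BD| = 10.2847
circle(B,9.00) ∩ circle(D,6.00): a=7.3301, h=5.2221
  candidates: C₊=(4.2585,3.6767) cross=53.708; C₋=(8.2903,-5.9579) cross=-53.708
  mode + wants cross > 0 → take C=(4.2585,3.6767) (cross=53.708)
ex = (C−B)/|BC| = (0.5273,0.8497); ey = (-0.8497,0.5273)
P = B + -3.01·ex + -1.13·ey = (-1.1146,-7.1235)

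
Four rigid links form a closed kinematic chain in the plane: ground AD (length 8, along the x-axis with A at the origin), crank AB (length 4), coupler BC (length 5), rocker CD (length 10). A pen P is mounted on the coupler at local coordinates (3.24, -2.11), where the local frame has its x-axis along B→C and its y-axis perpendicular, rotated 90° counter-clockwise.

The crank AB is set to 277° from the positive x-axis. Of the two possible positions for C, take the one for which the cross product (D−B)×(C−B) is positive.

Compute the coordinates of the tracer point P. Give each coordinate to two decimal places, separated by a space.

0.71 -0.11

A=(0,0), D=(8.00,0)
B = A + 4.00·(cos277°, sin277°) = (0.4875, -3.9702)
|BD| = 8.4971
circle(B,5.00) ∩ circle(D,10.00): a=-0.1647, h=4.9973
  candidates: C₊=(-1.9931,0.3711) cross=42.462; C₋=(2.6768,-8.4654) cross=-42.462
  mode + wants cross > 0 → take C=(-1.9931,0.3711) (cross=42.462)
ex = (C−B)/|BC| = (-0.4961,0.8683); ey = (-0.8683,-0.4961)
P = B + 3.24·ex + -2.11·ey = (0.7121,-0.1102)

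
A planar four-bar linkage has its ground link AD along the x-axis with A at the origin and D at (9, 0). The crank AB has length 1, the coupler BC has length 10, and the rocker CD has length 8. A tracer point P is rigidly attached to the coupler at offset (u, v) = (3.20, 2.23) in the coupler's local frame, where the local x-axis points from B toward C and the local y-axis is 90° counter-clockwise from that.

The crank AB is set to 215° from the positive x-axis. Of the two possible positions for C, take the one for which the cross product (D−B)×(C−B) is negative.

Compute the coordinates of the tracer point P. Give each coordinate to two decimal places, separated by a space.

A=(0,0), D=(9.00,0)
B = A + 1.00·(cos215°, sin215°) = (-0.8192, -0.5736)
|BD| = 9.8359
circle(B,10.00) ∩ circle(D,8.00): a=6.7480, h=7.3800
  candidates: C₊=(5.4870,7.1874) cross=72.589; C₋=(6.3477,-7.5475) cross=-72.589
  mode - wants cross < 0 → take C=(6.3477,-7.5475) (cross=-72.589)
ex = (C−B)/|BC| = (0.7167,-0.6974); ey = (0.6974,0.7167)
P = B + 3.20·ex + 2.23·ey = (3.0294,-1.2070)

3.03 -1.21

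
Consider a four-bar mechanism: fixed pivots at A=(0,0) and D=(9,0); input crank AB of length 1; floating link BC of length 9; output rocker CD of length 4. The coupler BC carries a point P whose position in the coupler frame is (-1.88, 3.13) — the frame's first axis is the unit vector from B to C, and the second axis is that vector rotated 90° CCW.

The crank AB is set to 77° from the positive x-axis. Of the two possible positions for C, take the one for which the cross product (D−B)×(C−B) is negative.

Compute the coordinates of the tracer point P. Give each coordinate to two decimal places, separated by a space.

0.30 4.62

A=(0,0), D=(9.00,0)
B = A + 1.00·(cos77°, sin77°) = (0.2250, 0.9744)
|BD| = 8.8290
circle(B,9.00) ∩ circle(D,4.00): a=8.0955, h=3.9322
  candidates: C₊=(8.7050,3.9891) cross=34.717; C₋=(7.8371,-3.8272) cross=-34.717
  mode - wants cross < 0 → take C=(7.8371,-3.8272) (cross=-34.717)
ex = (C−B)/|BC| = (0.8458,-0.5335); ey = (0.5335,0.8458)
P = B + -1.88·ex + 3.13·ey = (0.3047,4.6247)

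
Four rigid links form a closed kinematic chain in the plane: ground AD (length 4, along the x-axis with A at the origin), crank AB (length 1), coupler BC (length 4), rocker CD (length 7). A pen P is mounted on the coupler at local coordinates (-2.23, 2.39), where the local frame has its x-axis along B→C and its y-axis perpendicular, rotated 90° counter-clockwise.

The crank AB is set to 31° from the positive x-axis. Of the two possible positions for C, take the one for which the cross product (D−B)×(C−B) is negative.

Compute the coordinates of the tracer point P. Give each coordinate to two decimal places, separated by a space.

3.69 -1.12

A=(0,0), D=(4.00,0)
B = A + 1.00·(cos31°, sin31°) = (0.8572, 0.5150)
|BD| = 3.1848
circle(B,4.00) ∩ circle(D,7.00): a=-3.5886, h=1.7670
  candidates: C₊=(-2.3984,2.8391) cross=5.627; C₋=(-2.9699,-0.6484) cross=-5.627
  mode - wants cross < 0 → take C=(-2.9699,-0.6484) (cross=-5.627)
ex = (C−B)/|BC| = (-0.9568,-0.2908); ey = (0.2908,-0.9568)
P = B + -2.23·ex + 2.39·ey = (3.6859,-1.1230)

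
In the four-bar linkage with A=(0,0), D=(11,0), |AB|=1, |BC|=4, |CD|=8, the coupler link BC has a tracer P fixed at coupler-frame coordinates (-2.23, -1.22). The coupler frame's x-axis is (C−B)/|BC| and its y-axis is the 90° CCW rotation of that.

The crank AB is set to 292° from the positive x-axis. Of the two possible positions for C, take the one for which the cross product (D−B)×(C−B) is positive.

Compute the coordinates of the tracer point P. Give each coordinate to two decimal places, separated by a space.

A=(0,0), D=(11.00,0)
B = A + 1.00·(cos292°, sin292°) = (0.3746, -0.9272)
|BD| = 10.6658
circle(B,4.00) ∩ circle(D,8.00): a=3.0827, h=2.5489
  candidates: C₊=(3.2241,1.8801) cross=27.186; C₋=(3.6672,-3.1985) cross=-27.186
  mode + wants cross > 0 → take C=(3.2241,1.8801) (cross=27.186)
ex = (C−B)/|BC| = (0.7124,0.7018); ey = (-0.7018,0.7124)
P = B + -2.23·ex + -1.22·ey = (-0.3577,-3.3613)

-0.36 -3.36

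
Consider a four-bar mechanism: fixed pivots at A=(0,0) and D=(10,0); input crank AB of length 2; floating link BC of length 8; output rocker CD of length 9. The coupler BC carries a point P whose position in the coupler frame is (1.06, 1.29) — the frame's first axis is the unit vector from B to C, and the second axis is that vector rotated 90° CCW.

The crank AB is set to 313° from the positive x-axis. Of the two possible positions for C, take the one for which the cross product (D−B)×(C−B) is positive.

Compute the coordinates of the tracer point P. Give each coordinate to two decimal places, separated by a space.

0.41 -0.09

A=(0,0), D=(10.00,0)
B = A + 2.00·(cos313°, sin313°) = (1.3640, -1.4627)
|BD| = 8.7590
circle(B,8.00) ∩ circle(D,9.00): a=3.4091, h=7.2373
  candidates: C₊=(3.5166,6.2422) cross=63.391; C₋=(5.9338,-8.0291) cross=-63.391
  mode + wants cross > 0 → take C=(3.5166,6.2422) (cross=63.391)
ex = (C−B)/|BC| = (0.2691,0.9631); ey = (-0.9631,0.2691)
P = B + 1.06·ex + 1.29·ey = (0.4068,-0.0947)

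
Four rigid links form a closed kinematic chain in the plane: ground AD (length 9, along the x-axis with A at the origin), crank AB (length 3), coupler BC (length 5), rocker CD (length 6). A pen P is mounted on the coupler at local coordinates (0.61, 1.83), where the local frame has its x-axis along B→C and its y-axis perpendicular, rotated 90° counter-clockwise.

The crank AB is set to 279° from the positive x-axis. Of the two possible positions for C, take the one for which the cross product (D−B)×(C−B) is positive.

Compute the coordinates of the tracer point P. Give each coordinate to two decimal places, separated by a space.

-0.75 -1.47

A=(0,0), D=(9.00,0)
B = A + 3.00·(cos279°, sin279°) = (0.4693, -2.9631)
|BD| = 9.0306
circle(B,5.00) ∩ circle(D,6.00): a=3.9063, h=3.1210
  candidates: C₊=(3.1353,1.2669) cross=28.185; C₋=(5.1834,-4.6296) cross=-28.185
  mode + wants cross > 0 → take C=(3.1353,1.2669) (cross=28.185)
ex = (C−B)/|BC| = (0.5332,0.8460); ey = (-0.8460,0.5332)
P = B + 0.61·ex + 1.83·ey = (-0.7536,-1.4713)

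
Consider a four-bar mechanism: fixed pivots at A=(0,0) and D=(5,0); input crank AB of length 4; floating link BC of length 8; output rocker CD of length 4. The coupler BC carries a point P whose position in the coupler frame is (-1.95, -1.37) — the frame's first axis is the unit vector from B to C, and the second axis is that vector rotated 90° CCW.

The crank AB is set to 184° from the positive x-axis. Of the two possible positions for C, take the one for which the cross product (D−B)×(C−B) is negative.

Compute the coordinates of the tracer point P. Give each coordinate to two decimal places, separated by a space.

-6.33 -0.71

A=(0,0), D=(5.00,0)
B = A + 4.00·(cos184°, sin184°) = (-3.9903, -0.2790)
|BD| = 8.9946
circle(B,8.00) ∩ circle(D,4.00): a=7.1656, h=3.5573
  candidates: C₊=(3.0615,3.4989) cross=31.997; C₋=(3.2822,-3.6124) cross=-31.997
  mode - wants cross < 0 → take C=(3.2822,-3.6124) (cross=-31.997)
ex = (C−B)/|BC| = (0.9091,-0.4167); ey = (0.4167,0.9091)
P = B + -1.95·ex + -1.37·ey = (-6.3338,-0.7119)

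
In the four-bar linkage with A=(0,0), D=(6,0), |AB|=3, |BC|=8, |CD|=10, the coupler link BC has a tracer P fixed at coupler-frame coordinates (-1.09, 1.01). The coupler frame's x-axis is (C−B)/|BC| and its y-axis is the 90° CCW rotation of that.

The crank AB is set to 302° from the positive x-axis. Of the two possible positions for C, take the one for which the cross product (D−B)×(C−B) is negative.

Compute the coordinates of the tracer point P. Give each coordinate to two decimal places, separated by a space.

A=(0,0), D=(6.00,0)
B = A + 3.00·(cos302°, sin302°) = (1.5898, -2.5441)
|BD| = 5.0915
circle(B,8.00) ∩ circle(D,10.00): a=-0.9896, h=7.9386
  candidates: C₊=(-3.2343,3.8378) cross=40.419; C₋=(4.6994,-9.9151) cross=-40.419
  mode - wants cross < 0 → take C=(4.6994,-9.9151) (cross=-40.419)
ex = (C−B)/|BC| = (0.3887,-0.9214); ey = (0.9214,0.3887)
P = B + -1.09·ex + 1.01·ey = (2.0967,-1.1473)

2.10 -1.15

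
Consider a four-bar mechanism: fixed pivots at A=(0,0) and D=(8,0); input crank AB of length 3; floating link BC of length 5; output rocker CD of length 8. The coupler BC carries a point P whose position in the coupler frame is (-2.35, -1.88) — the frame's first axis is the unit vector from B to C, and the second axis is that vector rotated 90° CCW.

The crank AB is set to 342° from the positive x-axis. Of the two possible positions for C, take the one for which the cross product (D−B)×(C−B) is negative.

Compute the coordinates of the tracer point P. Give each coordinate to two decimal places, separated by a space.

1.08 1.51

A=(0,0), D=(8.00,0)
B = A + 3.00·(cos342°, sin342°) = (2.8532, -0.9271)
|BD| = 5.2297
circle(B,5.00) ∩ circle(D,8.00): a=-1.1139, h=4.8743
  candidates: C₊=(0.8928,3.6726) cross=25.491; C₋=(2.6210,-5.9217) cross=-25.491
  mode - wants cross < 0 → take C=(2.6210,-5.9217) (cross=-25.491)
ex = (C−B)/|BC| = (-0.0464,-0.9989); ey = (0.9989,-0.0464)
P = B + -2.35·ex + -1.88·ey = (1.0843,1.5077)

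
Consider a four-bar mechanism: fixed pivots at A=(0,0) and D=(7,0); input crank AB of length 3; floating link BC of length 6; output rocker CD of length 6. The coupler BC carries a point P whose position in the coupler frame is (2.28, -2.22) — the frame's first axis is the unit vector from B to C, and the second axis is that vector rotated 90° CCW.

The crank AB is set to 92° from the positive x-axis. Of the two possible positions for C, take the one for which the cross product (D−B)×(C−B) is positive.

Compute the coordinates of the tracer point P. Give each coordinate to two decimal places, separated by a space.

A=(0,0), D=(7.00,0)
B = A + 3.00·(cos92°, sin92°) = (-0.1047, 2.9982)
|BD| = 7.7114
circle(B,6.00) ∩ circle(D,6.00): a=3.8557, h=4.5971
  candidates: C₊=(5.2350,5.7345) cross=35.450; C₋=(1.6603,-2.7364) cross=-35.450
  mode + wants cross > 0 → take C=(5.2350,5.7345) (cross=35.450)
ex = (C−B)/|BC| = (0.8899,0.4561); ey = (-0.4561,0.8899)
P = B + 2.28·ex + -2.22·ey = (2.9368,2.0623)

2.94 2.06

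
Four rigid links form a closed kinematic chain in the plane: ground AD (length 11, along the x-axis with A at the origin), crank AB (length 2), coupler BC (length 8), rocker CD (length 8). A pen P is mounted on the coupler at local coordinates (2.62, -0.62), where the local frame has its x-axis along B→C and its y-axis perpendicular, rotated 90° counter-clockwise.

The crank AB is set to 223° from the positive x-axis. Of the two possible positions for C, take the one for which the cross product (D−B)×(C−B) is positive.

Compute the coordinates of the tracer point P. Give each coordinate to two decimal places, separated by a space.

A=(0,0), D=(11.00,0)
B = A + 2.00·(cos223°, sin223°) = (-1.4627, -1.3640)
|BD| = 12.5371
circle(B,8.00) ∩ circle(D,8.00): a=6.2686, h=4.9704
  candidates: C₊=(4.2279,4.2589) cross=62.315; C₋=(5.3094,-5.6229) cross=-62.315
  mode + wants cross > 0 → take C=(4.2279,4.2589) (cross=62.315)
ex = (C−B)/|BC| = (0.7113,0.7029); ey = (-0.7029,0.7113)
P = B + 2.62·ex + -0.62·ey = (0.8367,0.0365)

0.84 0.04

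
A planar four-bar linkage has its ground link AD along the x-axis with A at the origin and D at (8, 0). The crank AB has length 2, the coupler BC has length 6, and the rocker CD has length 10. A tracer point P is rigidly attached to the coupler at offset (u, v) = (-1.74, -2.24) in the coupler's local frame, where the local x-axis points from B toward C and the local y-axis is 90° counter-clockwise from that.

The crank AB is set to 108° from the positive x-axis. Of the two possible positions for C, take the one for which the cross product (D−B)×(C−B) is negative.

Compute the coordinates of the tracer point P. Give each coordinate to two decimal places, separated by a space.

-2.70 3.83

A=(0,0), D=(8.00,0)
B = A + 2.00·(cos108°, sin108°) = (-0.6180, 1.9021)
|BD| = 8.8254
circle(B,6.00) ∩ circle(D,10.00): a=0.7868, h=5.9482
  candidates: C₊=(1.4323,7.5409) cross=52.495; C₋=(-1.1317,-4.0759) cross=-52.495
  mode - wants cross < 0 → take C=(-1.1317,-4.0759) (cross=-52.495)
ex = (C−B)/|BC| = (-0.0856,-0.9963); ey = (0.9963,-0.0856)
P = B + -1.74·ex + -2.24·ey = (-2.7009,3.8275)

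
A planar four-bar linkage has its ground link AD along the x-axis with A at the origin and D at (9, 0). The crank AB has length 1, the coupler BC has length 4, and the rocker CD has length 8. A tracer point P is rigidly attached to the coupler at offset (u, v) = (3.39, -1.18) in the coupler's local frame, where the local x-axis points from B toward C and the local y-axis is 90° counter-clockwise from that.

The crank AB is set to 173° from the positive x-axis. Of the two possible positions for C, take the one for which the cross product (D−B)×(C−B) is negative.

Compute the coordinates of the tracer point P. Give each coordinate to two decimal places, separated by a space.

A=(0,0), D=(9.00,0)
B = A + 1.00·(cos173°, sin173°) = (-0.9925, 0.1219)
|BD| = 9.9933
circle(B,4.00) ∩ circle(D,8.00): a=2.5950, h=3.0440
  candidates: C₊=(1.6394,3.1340) cross=30.419; C₋=(1.5652,-2.9535) cross=-30.419
  mode - wants cross < 0 → take C=(1.5652,-2.9535) (cross=-30.419)
ex = (C−B)/|BC| = (0.6394,-0.7688); ey = (0.7688,0.6394)
P = B + 3.39·ex + -1.18·ey = (0.2679,-3.2391)

0.27 -3.24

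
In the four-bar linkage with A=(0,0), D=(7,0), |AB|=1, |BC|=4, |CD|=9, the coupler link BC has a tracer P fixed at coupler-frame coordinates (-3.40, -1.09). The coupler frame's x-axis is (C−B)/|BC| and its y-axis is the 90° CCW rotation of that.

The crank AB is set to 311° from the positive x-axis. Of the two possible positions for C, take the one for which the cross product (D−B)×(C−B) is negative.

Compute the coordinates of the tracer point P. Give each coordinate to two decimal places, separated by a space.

A=(0,0), D=(7.00,0)
B = A + 1.00·(cos311°, sin311°) = (0.6561, -0.7547)
|BD| = 6.3887
circle(B,4.00) ∩ circle(D,9.00): a=-1.8928, h=3.5238
  candidates: C₊=(-1.6398,2.5208) cross=22.513; C₋=(-0.8072,-4.4775) cross=-22.513
  mode - wants cross < 0 → take C=(-0.8072,-4.4775) (cross=-22.513)
ex = (C−B)/|BC| = (-0.3658,-0.9307); ey = (0.9307,-0.3658)
P = B + -3.40·ex + -1.09·ey = (0.8854,2.8084)

0.89 2.81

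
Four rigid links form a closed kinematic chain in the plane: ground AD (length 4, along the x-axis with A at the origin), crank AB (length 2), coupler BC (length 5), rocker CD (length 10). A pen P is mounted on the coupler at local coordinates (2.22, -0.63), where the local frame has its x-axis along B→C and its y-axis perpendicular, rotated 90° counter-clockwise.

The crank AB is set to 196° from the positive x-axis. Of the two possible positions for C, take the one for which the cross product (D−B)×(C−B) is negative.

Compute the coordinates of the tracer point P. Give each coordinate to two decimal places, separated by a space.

-3.75 -1.96

A=(0,0), D=(4.00,0)
B = A + 2.00·(cos196°, sin196°) = (-1.9225, -0.5513)
|BD| = 5.9481
circle(B,5.00) ∩ circle(D,10.00): a=-3.3304, h=3.7294
  candidates: C₊=(-5.5843,2.8534) cross=22.183; C₋=(-4.8930,-4.5733) cross=-22.183
  mode - wants cross < 0 → take C=(-4.8930,-4.5733) (cross=-22.183)
ex = (C−B)/|BC| = (-0.5941,-0.8044); ey = (0.8044,-0.5941)
P = B + 2.22·ex + -0.63·ey = (-3.7482,-1.9628)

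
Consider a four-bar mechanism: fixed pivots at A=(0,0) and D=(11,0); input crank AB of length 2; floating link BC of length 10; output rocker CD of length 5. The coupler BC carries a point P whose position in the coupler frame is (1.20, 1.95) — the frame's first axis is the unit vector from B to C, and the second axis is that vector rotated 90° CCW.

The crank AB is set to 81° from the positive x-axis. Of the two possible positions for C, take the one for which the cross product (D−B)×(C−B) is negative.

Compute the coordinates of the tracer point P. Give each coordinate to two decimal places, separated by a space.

2.46 2.78

A=(0,0), D=(11.00,0)
B = A + 2.00·(cos81°, sin81°) = (0.3129, 1.9754)
|BD| = 10.8682
circle(B,10.00) ∩ circle(D,5.00): a=8.8845, h=4.5897
  candidates: C₊=(9.8836,4.8738) cross=49.881; C₋=(8.2152,-4.1527) cross=-49.881
  mode - wants cross < 0 → take C=(8.2152,-4.1527) (cross=-49.881)
ex = (C−B)/|BC| = (0.7902,-0.6128); ey = (0.6128,0.7902)
P = B + 1.20·ex + 1.95·ey = (2.4561,2.7810)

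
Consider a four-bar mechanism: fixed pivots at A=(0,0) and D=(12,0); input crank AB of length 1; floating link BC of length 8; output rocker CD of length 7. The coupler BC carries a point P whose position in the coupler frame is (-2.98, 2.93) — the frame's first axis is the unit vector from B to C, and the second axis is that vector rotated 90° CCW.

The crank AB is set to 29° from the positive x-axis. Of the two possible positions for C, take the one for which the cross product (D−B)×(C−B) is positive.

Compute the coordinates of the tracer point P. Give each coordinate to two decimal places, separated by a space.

-3.26 1.09

A=(0,0), D=(12.00,0)
B = A + 1.00·(cos29°, sin29°) = (0.8746, 0.4848)
|BD| = 11.1359
circle(B,8.00) ∩ circle(D,7.00): a=6.2415, h=5.0044
  candidates: C₊=(7.3280,5.2127) cross=55.729; C₋=(6.8923,-4.7866) cross=-55.729
  mode + wants cross > 0 → take C=(7.3280,5.2127) (cross=55.729)
ex = (C−B)/|BC| = (0.8067,0.5910); ey = (-0.5910,0.8067)
P = B + -2.98·ex + 2.93·ey = (-3.2609,1.0872)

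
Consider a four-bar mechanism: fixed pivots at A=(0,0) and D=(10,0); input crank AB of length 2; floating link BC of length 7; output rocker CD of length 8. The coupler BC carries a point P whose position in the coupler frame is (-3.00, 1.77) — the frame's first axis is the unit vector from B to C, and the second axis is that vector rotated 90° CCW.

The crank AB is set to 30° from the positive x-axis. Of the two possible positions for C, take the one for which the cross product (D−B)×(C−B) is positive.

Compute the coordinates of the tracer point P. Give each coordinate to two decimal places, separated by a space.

-1.43 -0.46

A=(0,0), D=(10.00,0)
B = A + 2.00·(cos30°, sin30°) = (1.7321, 1.0000)
|BD| = 8.3282
circle(B,7.00) ∩ circle(D,8.00): a=3.2635, h=6.1927
  candidates: C₊=(5.7156,6.7560) cross=51.574; C₋=(4.2284,-5.5397) cross=-51.574
  mode + wants cross > 0 → take C=(5.7156,6.7560) (cross=51.574)
ex = (C−B)/|BC| = (0.5691,0.8223); ey = (-0.8223,0.5691)
P = B + -3.00·ex + 1.77·ey = (-1.4306,-0.4596)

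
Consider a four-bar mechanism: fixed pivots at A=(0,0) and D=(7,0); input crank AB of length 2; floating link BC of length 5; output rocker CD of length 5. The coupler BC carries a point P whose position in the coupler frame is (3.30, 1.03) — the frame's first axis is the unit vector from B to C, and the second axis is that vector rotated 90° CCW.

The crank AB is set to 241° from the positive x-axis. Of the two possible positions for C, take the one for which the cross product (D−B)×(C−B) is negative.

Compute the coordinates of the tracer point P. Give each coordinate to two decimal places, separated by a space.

2.47 -2.09

A=(0,0), D=(7.00,0)
B = A + 2.00·(cos241°, sin241°) = (-0.9696, -1.7492)
|BD| = 8.1593
circle(B,5.00) ∩ circle(D,5.00): a=4.0797, h=2.8907
  candidates: C₊=(2.3955,1.9489) cross=23.586; C₋=(3.6349,-3.6981) cross=-23.586
  mode - wants cross < 0 → take C=(3.6349,-3.6981) (cross=-23.586)
ex = (C−B)/|BC| = (0.9209,-0.3898); ey = (0.3898,0.9209)
P = B + 3.30·ex + 1.03·ey = (2.4709,-2.0870)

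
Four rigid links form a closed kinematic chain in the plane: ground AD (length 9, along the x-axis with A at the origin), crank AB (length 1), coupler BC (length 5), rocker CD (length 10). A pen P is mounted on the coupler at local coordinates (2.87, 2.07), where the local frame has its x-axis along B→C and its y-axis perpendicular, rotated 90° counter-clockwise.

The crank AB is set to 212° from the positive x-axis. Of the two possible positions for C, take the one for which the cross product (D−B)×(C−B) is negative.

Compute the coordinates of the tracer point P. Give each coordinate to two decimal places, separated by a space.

1.94 -2.71

A=(0,0), D=(9.00,0)
B = A + 1.00·(cos212°, sin212°) = (-0.8480, -0.5299)
|BD| = 9.8623
circle(B,5.00) ∩ circle(D,10.00): a=1.1288, h=4.8709
  candidates: C₊=(0.0174,4.3946) cross=48.038; C₋=(0.5408,-5.3331) cross=-48.038
  mode - wants cross < 0 → take C=(0.5408,-5.3331) (cross=-48.038)
ex = (C−B)/|BC| = (0.2778,-0.9606); ey = (0.9606,0.2778)
P = B + 2.87·ex + 2.07·ey = (1.9377,-2.7120)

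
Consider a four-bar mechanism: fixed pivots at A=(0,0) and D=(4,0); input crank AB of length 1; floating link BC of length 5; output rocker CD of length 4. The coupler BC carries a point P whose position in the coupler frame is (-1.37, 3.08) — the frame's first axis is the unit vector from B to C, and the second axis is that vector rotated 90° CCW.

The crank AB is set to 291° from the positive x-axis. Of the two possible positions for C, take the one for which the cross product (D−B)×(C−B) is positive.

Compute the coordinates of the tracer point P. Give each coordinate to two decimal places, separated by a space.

A=(0,0), D=(4.00,0)
B = A + 1.00·(cos291°, sin291°) = (0.3584, -0.9336)
|BD| = 3.7594
circle(B,5.00) ∩ circle(D,4.00): a=3.0767, h=3.9413
  candidates: C₊=(2.3599,3.6483) cross=14.817; C₋=(4.3174,-3.9874) cross=-14.817
  mode + wants cross > 0 → take C=(2.3599,3.6483) (cross=14.817)
ex = (C−B)/|BC| = (0.4003,0.9164); ey = (-0.9164,0.4003)
P = B + -1.37·ex + 3.08·ey = (-3.0125,-0.9561)

-3.01 -0.96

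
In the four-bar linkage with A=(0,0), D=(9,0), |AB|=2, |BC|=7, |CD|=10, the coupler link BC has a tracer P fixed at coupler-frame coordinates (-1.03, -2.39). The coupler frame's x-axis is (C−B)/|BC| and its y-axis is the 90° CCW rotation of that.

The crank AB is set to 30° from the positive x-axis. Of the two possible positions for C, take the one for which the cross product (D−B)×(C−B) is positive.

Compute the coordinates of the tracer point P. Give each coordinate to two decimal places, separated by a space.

3.92 -0.41

A=(0,0), D=(9.00,0)
B = A + 2.00·(cos30°, sin30°) = (1.7321, 1.0000)
|BD| = 7.3364
circle(B,7.00) ∩ circle(D,10.00): a=0.1924, h=6.9974
  candidates: C₊=(2.8764,7.9058) cross=51.336; C₋=(0.9689,-5.9583) cross=-51.336
  mode + wants cross > 0 → take C=(2.8764,7.9058) (cross=51.336)
ex = (C−B)/|BC| = (0.1635,0.9865); ey = (-0.9865,0.1635)
P = B + -1.03·ex + -2.39·ey = (3.9215,-0.4069)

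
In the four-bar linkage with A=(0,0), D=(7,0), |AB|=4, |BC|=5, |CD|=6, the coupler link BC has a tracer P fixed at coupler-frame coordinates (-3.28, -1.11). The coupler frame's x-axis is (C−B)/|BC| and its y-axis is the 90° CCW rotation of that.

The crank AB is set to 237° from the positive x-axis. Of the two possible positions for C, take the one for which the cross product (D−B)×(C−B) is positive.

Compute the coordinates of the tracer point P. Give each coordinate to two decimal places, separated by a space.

A=(0,0), D=(7.00,0)
B = A + 4.00·(cos237°, sin237°) = (-2.1786, -3.3547)
|BD| = 9.7724
circle(B,5.00) ∩ circle(D,6.00): a=4.3234, h=2.5116
  candidates: C₊=(1.0199,0.4885) cross=24.545; C₋=(2.7443,-4.2296) cross=-24.545
  mode + wants cross > 0 → take C=(1.0199,0.4885) (cross=24.545)
ex = (C−B)/|BC| = (0.6397,0.7686); ey = (-0.7686,0.6397)
P = B + -3.28·ex + -1.11·ey = (-3.4236,-6.5858)

-3.42 -6.59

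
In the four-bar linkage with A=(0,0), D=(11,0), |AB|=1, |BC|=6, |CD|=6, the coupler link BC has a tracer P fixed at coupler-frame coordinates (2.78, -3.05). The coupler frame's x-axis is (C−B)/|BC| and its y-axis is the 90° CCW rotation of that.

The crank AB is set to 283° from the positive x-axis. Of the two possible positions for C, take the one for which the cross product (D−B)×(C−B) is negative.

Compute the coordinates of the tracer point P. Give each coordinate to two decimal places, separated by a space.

A=(0,0), D=(11.00,0)
B = A + 1.00·(cos283°, sin283°) = (0.2250, -0.9744)
|BD| = 10.8190
circle(B,6.00) ∩ circle(D,6.00): a=5.4095, h=2.5956
  candidates: C₊=(5.3787,2.0979) cross=28.082; C₋=(5.8462,-3.0723) cross=-28.082
  mode - wants cross < 0 → take C=(5.8462,-3.0723) (cross=-28.082)
ex = (C−B)/|BC| = (0.9369,-0.3496); ey = (0.3496,0.9369)
P = B + 2.78·ex + -3.05·ey = (1.7631,-4.8039)

1.76 -4.80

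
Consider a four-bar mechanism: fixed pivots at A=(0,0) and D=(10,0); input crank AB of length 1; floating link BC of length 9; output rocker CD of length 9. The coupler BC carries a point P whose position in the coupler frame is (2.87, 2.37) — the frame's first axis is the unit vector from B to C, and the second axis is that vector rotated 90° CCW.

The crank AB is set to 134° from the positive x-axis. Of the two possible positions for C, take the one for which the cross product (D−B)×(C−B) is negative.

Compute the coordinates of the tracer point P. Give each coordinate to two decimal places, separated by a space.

2.85 -0.42

A=(0,0), D=(10.00,0)
B = A + 1.00·(cos134°, sin134°) = (-0.6947, 0.7193)
|BD| = 10.7188
circle(B,9.00) ∩ circle(D,9.00): a=5.3594, h=7.2303
  candidates: C₊=(5.1379,7.5736) cross=77.500; C₋=(4.1674,-6.8543) cross=-77.500
  mode - wants cross < 0 → take C=(4.1674,-6.8543) (cross=-77.500)
ex = (C−B)/|BC| = (0.5402,-0.8415); ey = (0.8415,0.5402)
P = B + 2.87·ex + 2.37·ey = (2.8502,-0.4155)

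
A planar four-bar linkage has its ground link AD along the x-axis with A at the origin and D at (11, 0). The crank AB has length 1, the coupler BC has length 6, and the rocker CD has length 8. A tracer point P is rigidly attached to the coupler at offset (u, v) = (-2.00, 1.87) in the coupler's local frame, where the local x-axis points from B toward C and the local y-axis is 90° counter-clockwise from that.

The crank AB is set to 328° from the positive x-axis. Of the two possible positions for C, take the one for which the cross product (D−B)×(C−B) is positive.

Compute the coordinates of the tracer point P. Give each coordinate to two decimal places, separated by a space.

-1.83 -1.09

A=(0,0), D=(11.00,0)
B = A + 1.00·(cos328°, sin328°) = (0.8480, -0.5299)
|BD| = 10.1658
circle(B,6.00) ∩ circle(D,8.00): a=3.7057, h=4.7189
  candidates: C₊=(4.3027,4.3757) cross=47.971; C₋=(4.7947,-5.0492) cross=-47.971
  mode + wants cross > 0 → take C=(4.3027,4.3757) (cross=47.971)
ex = (C−B)/|BC| = (0.5758,0.8176); ey = (-0.8176,0.5758)
P = B + -2.00·ex + 1.87·ey = (-1.8324,-1.0884)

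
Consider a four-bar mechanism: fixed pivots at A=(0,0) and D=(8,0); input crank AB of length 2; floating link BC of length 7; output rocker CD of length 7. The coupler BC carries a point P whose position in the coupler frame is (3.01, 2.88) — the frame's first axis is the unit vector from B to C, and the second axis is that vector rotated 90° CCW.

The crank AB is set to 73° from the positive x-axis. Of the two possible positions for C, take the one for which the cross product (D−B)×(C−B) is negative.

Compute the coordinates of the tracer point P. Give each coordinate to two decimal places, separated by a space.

4.28 -0.02

A=(0,0), D=(8.00,0)
B = A + 2.00·(cos73°, sin73°) = (0.5847, 1.9126)
|BD| = 7.6579
circle(B,7.00) ∩ circle(D,7.00): a=3.8290, h=5.8599
  candidates: C₊=(5.7559,6.6305) cross=44.875; C₋=(2.8288,-4.7179) cross=-44.875
  mode - wants cross < 0 → take C=(2.8288,-4.7179) (cross=-44.875)
ex = (C−B)/|BC| = (0.3206,-0.9472); ey = (0.9472,0.3206)
P = B + 3.01·ex + 2.88·ey = (4.2777,-0.0152)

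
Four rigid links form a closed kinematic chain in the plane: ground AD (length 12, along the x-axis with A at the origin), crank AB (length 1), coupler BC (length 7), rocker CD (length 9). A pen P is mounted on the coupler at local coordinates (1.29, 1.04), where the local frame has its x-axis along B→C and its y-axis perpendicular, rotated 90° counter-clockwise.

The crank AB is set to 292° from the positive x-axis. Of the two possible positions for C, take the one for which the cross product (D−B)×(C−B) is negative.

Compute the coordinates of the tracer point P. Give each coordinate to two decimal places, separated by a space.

2.02 -1.13

A=(0,0), D=(12.00,0)
B = A + 1.00·(cos292°, sin292°) = (0.3746, -0.9272)
|BD| = 11.6623
circle(B,7.00) ∩ circle(D,9.00): a=4.4592, h=5.3959
  candidates: C₊=(4.3907,4.8061) cross=62.928; C₋=(5.2487,-5.9515) cross=-62.928
  mode - wants cross < 0 → take C=(5.2487,-5.9515) (cross=-62.928)
ex = (C−B)/|BC| = (0.6963,-0.7178); ey = (0.7178,0.6963)
P = B + 1.29·ex + 1.04·ey = (2.0193,-1.1289)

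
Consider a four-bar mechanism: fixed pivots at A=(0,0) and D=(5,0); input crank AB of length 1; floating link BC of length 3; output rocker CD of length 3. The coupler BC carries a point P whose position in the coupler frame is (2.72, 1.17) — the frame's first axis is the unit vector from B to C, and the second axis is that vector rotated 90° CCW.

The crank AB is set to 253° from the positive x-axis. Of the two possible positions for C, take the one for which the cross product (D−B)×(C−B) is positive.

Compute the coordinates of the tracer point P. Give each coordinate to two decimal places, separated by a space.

A=(0,0), D=(5.00,0)
B = A + 1.00·(cos253°, sin253°) = (-0.2924, -0.9563)
|BD| = 5.3781
circle(B,3.00) ∩ circle(D,3.00): a=2.6890, h=1.3301
  candidates: C₊=(2.1173,0.8307) cross=7.153; C₋=(2.5903,-1.7870) cross=-7.153
  mode + wants cross > 0 → take C=(2.1173,0.8307) (cross=7.153)
ex = (C−B)/|BC| = (0.8032,0.5957); ey = (-0.5957,0.8032)
P = B + 2.72·ex + 1.17·ey = (1.1955,1.6037)

1.20 1.60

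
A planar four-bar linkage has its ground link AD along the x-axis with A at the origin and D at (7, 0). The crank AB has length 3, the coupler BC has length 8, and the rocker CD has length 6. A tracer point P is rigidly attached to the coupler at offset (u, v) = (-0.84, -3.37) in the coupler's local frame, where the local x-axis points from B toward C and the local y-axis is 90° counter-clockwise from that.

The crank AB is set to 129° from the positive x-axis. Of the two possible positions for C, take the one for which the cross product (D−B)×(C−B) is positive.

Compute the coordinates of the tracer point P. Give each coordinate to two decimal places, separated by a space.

A=(0,0), D=(7.00,0)
B = A + 3.00·(cos129°, sin129°) = (-1.8880, 2.3314)
|BD| = 9.1887
circle(B,8.00) ∩ circle(D,6.00): a=6.1179, h=5.1547
  candidates: C₊=(5.3377,5.7651) cross=47.365; C₋=(2.7219,-4.2069) cross=-47.365
  mode + wants cross > 0 → take C=(5.3377,5.7651) (cross=47.365)
ex = (C−B)/|BC| = (0.9032,0.4292); ey = (-0.4292,0.9032)
P = B + -0.84·ex + -3.37·ey = (-1.2002,-1.0729)

-1.20 -1.07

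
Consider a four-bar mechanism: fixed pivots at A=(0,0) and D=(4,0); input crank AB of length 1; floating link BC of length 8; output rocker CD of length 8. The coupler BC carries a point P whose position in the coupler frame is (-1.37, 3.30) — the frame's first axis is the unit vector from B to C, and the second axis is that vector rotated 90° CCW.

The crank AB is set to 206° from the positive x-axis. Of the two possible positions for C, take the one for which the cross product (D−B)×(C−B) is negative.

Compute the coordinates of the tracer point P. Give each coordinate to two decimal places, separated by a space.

A=(0,0), D=(4.00,0)
B = A + 1.00·(cos206°, sin206°) = (-0.8988, -0.4384)
|BD| = 4.9184
circle(B,8.00) ∩ circle(D,8.00): a=2.4592, h=7.6126
  candidates: C₊=(0.8721,7.3632) cross=37.442; C₋=(2.2291,-7.8015) cross=-37.442
  mode - wants cross < 0 → take C=(2.2291,-7.8015) (cross=-37.442)
ex = (C−B)/|BC| = (0.3910,-0.9204); ey = (0.9204,0.3910)
P = B + -1.37·ex + 3.30·ey = (1.6029,2.1128)

1.60 2.11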